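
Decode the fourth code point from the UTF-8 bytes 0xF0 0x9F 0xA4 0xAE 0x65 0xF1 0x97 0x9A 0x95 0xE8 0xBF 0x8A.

U+8FCA

Offset 0: leading byte 0xF0 = 11110000 → 4-byte char #1 = F0 9F A4 AE.
Offset 4: leading byte 0x65 = 01100101 → 1-byte char #2 = 65.
Offset 5: leading byte 0xF1 = 11110001 → 4-byte char #3 = F1 97 9A 95.
Offset 9: leading byte 0xE8 = 11101000 → 3-byte char #4 = E8 BF 8A.
Leading byte 0xE8 = 11101000 matches 1110xxxx → 3-byte sequence.
Byte 1: 0xE8 = 11101000, payload 1000 (4 bits).
Byte 2: 0xBF = 10111111 (10xxxxxx ✓), payload 111111.
Byte 3: 0x8A = 10001010 (10xxxxxx ✓), payload 001010.
Concatenate: 1000111111001010 = 0x8FCA (16 bits → U+8FCA).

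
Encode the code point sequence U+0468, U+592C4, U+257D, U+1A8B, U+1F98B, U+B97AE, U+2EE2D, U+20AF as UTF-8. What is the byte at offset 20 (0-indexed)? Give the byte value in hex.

0xF0

U+0468 → 2-byte form D1 A8 at offsets 0–1.
U+592C4 → 4-byte form F1 99 8B 84 at offsets 2–5.
U+257D → 3-byte form E2 95 BD at offsets 6–8.
U+1A8B → 3-byte form E1 AA 8B at offsets 9–11.
U+1F98B → 4-byte form F0 9F A6 8B at offsets 12–15.
U+B97AE → 4-byte form F2 B9 9E AE at offsets 16–19.
U+2EE2D → 4-byte form F0 AE B8 AD at offsets 20–23.
Offset 20 falls in char 7's range; it's byte 1 of F0 AE B8 AD = 0xF0.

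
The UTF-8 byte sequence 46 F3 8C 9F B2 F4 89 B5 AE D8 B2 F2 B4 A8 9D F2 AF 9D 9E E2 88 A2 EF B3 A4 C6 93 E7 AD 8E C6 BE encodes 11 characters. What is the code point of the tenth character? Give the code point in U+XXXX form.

Offset 0: leading byte 0x46 = 01000110 → 1-byte char #1 = 46.
Offset 1: leading byte 0xF3 = 11110011 → 4-byte char #2 = F3 8C 9F B2.
Offset 5: leading byte 0xF4 = 11110100 → 4-byte char #3 = F4 89 B5 AE.
Offset 9: leading byte 0xD8 = 11011000 → 2-byte char #4 = D8 B2.
Offset 11: leading byte 0xF2 = 11110010 → 4-byte char #5 = F2 B4 A8 9D.
Offset 15: leading byte 0xF2 = 11110010 → 4-byte char #6 = F2 AF 9D 9E.
Offset 19: leading byte 0xE2 = 11100010 → 3-byte char #7 = E2 88 A2.
Offset 22: leading byte 0xEF = 11101111 → 3-byte char #8 = EF B3 A4.
Offset 25: leading byte 0xC6 = 11000110 → 2-byte char #9 = C6 93.
Offset 27: leading byte 0xE7 = 11100111 → 3-byte char #10 = E7 AD 8E.
Leading byte 0xE7 = 11100111 matches 1110xxxx → 3-byte sequence.
Byte 1: 0xE7 = 11100111, payload 0111 (4 bits).
Byte 2: 0xAD = 10101101 (10xxxxxx ✓), payload 101101.
Byte 3: 0x8E = 10001110 (10xxxxxx ✓), payload 001110.
Concatenate: 0111101101001110 = 0x7B4E (16 bits → U+7B4E).

U+7B4E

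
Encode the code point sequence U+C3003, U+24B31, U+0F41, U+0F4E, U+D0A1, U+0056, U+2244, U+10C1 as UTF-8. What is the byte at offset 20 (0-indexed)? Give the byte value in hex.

0x84

U+C3003 → 4-byte form F3 83 80 83 at offsets 0–3.
U+24B31 → 4-byte form F0 A4 AC B1 at offsets 4–7.
U+0F41 → 3-byte form E0 BD 81 at offsets 8–10.
U+0F4E → 3-byte form E0 BD 8E at offsets 11–13.
U+D0A1 → 3-byte form ED 82 A1 at offsets 14–16.
U+0056 → 1-byte form 56 at offsets 17–17.
U+2244 → 3-byte form E2 89 84 at offsets 18–20.
Offset 20 falls in char 7's range; it's byte 3 of E2 89 84 = 0x84.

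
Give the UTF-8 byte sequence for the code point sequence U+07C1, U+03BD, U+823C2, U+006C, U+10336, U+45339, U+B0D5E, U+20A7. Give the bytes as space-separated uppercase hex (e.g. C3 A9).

DF 81 CE BD F2 82 8F 82 6C F0 90 8C B6 F1 85 8C B9 F2 B0 B5 9E E2 82 A7

U+07C1: 2-byte form → DF 81.
U+03BD: 2-byte form → CE BD.
U+823C2: 4-byte form → F2 82 8F 82.
U+006C: 1-byte form → 6C.
U+10336: 4-byte form → F0 90 8C B6.
U+45339: 4-byte form → F1 85 8C B9.
U+B0D5E: 4-byte form → F2 B0 B5 9E.
U+20A7: 3-byte form → E2 82 A7.
Concatenated (24 bytes): DF 81 CE BD F2 82 8F 82 6C F0 90 8C B6 F1 85 8C B9 F2 B0 B5 9E E2 82 A7.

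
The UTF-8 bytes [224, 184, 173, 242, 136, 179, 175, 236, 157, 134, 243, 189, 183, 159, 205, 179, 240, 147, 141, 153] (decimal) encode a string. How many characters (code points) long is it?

Byte at offset 0: 0xE0 = 11100000 → 3-byte char (#1). Advance 3.
Byte at offset 3: 0xF2 = 11110010 → 4-byte char (#2). Advance 4.
Byte at offset 7: 0xEC = 11101100 → 3-byte char (#3). Advance 3.
Byte at offset 10: 0xF3 = 11110011 → 4-byte char (#4). Advance 4.
Byte at offset 14: 0xCD = 11001101 → 2-byte char (#5). Advance 2.
Byte at offset 16: 0xF0 = 11110000 → 4-byte char (#6). Advance 4.
Reached end at offset 20 after 6 code points.

6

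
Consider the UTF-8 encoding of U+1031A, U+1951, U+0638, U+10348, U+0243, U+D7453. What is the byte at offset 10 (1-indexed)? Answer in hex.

1-indexed offset 10 is 0-indexed offset 9.
U+1031A → 4-byte form F0 90 8C 9A at offsets 0–3.
U+1951 → 3-byte form E1 A5 91 at offsets 4–6.
U+0638 → 2-byte form D8 B8 at offsets 7–8.
U+10348 → 4-byte form F0 90 8D 88 at offsets 9–12.
Offset 9 falls in char 4's range; it's byte 1 of F0 90 8D 88 = 0xF0.

0xF0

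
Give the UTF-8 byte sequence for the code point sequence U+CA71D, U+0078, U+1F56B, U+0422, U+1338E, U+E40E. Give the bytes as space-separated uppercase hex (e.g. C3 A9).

U+CA71D: 4-byte form → F3 8A 9C 9D.
U+0078: 1-byte form → 78.
U+1F56B: 4-byte form → F0 9F 95 AB.
U+0422: 2-byte form → D0 A2.
U+1338E: 4-byte form → F0 93 8E 8E.
U+E40E: 3-byte form → EE 90 8E.
Concatenated (18 bytes): F3 8A 9C 9D 78 F0 9F 95 AB D0 A2 F0 93 8E 8E EE 90 8E.

F3 8A 9C 9D 78 F0 9F 95 AB D0 A2 F0 93 8E 8E EE 90 8E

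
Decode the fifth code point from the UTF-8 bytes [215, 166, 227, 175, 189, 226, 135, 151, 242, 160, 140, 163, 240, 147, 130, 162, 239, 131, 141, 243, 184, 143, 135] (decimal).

U+130A2

Offset 0: leading byte 0xD7 = 11010111 → 2-byte char #1 = D7 A6.
Offset 2: leading byte 0xE3 = 11100011 → 3-byte char #2 = E3 AF BD.
Offset 5: leading byte 0xE2 = 11100010 → 3-byte char #3 = E2 87 97.
Offset 8: leading byte 0xF2 = 11110010 → 4-byte char #4 = F2 A0 8C A3.
Offset 12: leading byte 0xF0 = 11110000 → 4-byte char #5 = F0 93 82 A2.
Leading byte 0xF0 = 11110000 matches 11110xxx → 4-byte sequence.
Byte 1: 0xF0 = 11110000, payload 000 (3 bits).
Byte 2: 0x93 = 10010011 (10xxxxxx ✓), payload 010011.
Byte 3: 0x82 = 10000010 (10xxxxxx ✓), payload 000010.
Byte 4: 0xA2 = 10100010 (10xxxxxx ✓), payload 100010.
Concatenate: 000010011000010100010 = 0x130A2 (21 bits → U+130A2).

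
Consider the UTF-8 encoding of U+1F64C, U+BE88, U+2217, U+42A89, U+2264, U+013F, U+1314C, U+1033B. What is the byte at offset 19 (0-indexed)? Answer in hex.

U+1F64C → 4-byte form F0 9F 99 8C at offsets 0–3.
U+BE88 → 3-byte form EB BA 88 at offsets 4–6.
U+2217 → 3-byte form E2 88 97 at offsets 7–9.
U+42A89 → 4-byte form F1 82 AA 89 at offsets 10–13.
U+2264 → 3-byte form E2 89 A4 at offsets 14–16.
U+013F → 2-byte form C4 BF at offsets 17–18.
U+1314C → 4-byte form F0 93 85 8C at offsets 19–22.
Offset 19 falls in char 7's range; it's byte 1 of F0 93 85 8C = 0xF0.

0xF0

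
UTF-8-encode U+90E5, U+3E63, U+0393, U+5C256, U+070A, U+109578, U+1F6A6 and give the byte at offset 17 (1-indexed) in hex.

0x95

1-indexed offset 17 is 0-indexed offset 16.
U+90E5 → 3-byte form E9 83 A5 at offsets 0–2.
U+3E63 → 3-byte form E3 B9 A3 at offsets 3–5.
U+0393 → 2-byte form CE 93 at offsets 6–7.
U+5C256 → 4-byte form F1 9C 89 96 at offsets 8–11.
U+070A → 2-byte form DC 8A at offsets 12–13.
U+109578 → 4-byte form F4 89 95 B8 at offsets 14–17.
Offset 16 falls in char 6's range; it's byte 3 of F4 89 95 B8 = 0x95.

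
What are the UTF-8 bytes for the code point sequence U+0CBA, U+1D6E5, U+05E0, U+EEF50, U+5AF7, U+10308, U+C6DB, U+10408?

E0 B2 BA F0 9D 9B A5 D7 A0 F3 AE BD 90 E5 AB B7 F0 90 8C 88 EC 9B 9B F0 90 90 88

U+0CBA: 3-byte form → E0 B2 BA.
U+1D6E5: 4-byte form → F0 9D 9B A5.
U+05E0: 2-byte form → D7 A0.
U+EEF50: 4-byte form → F3 AE BD 90.
U+5AF7: 3-byte form → E5 AB B7.
U+10308: 4-byte form → F0 90 8C 88.
U+C6DB: 3-byte form → EC 9B 9B.
U+10408: 4-byte form → F0 90 90 88.
Concatenated (27 bytes): E0 B2 BA F0 9D 9B A5 D7 A0 F3 AE BD 90 E5 AB B7 F0 90 8C 88 EC 9B 9B F0 90 90 88.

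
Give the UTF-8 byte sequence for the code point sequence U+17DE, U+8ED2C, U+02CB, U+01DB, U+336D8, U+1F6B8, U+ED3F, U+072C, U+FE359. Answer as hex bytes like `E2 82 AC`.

U+17DE: 3-byte form → E1 9F 9E.
U+8ED2C: 4-byte form → F2 8E B4 AC.
U+02CB: 2-byte form → CB 8B.
U+01DB: 2-byte form → C7 9B.
U+336D8: 4-byte form → F0 B3 9B 98.
U+1F6B8: 4-byte form → F0 9F 9A B8.
U+ED3F: 3-byte form → EE B4 BF.
U+072C: 2-byte form → DC AC.
U+FE359: 4-byte form → F3 BE 8D 99.
Concatenated (28 bytes): E1 9F 9E F2 8E B4 AC CB 8B C7 9B F0 B3 9B 98 F0 9F 9A B8 EE B4 BF DC AC F3 BE 8D 99.

E1 9F 9E F2 8E B4 AC CB 8B C7 9B F0 B3 9B 98 F0 9F 9A B8 EE B4 BF DC AC F3 BE 8D 99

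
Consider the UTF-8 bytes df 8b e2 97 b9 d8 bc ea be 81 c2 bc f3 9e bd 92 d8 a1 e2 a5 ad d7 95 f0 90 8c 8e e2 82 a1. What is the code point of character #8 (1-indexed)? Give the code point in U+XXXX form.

Offset 0: leading byte 0xDF = 11011111 → 2-byte char #1 = DF 8B.
Offset 2: leading byte 0xE2 = 11100010 → 3-byte char #2 = E2 97 B9.
Offset 5: leading byte 0xD8 = 11011000 → 2-byte char #3 = D8 BC.
Offset 7: leading byte 0xEA = 11101010 → 3-byte char #4 = EA BE 81.
Offset 10: leading byte 0xC2 = 11000010 → 2-byte char #5 = C2 BC.
Offset 12: leading byte 0xF3 = 11110011 → 4-byte char #6 = F3 9E BD 92.
Offset 16: leading byte 0xD8 = 11011000 → 2-byte char #7 = D8 A1.
Offset 18: leading byte 0xE2 = 11100010 → 3-byte char #8 = E2 A5 AD.
Leading byte 0xE2 = 11100010 matches 1110xxxx → 3-byte sequence.
Byte 1: 0xE2 = 11100010, payload 0010 (4 bits).
Byte 2: 0xA5 = 10100101 (10xxxxxx ✓), payload 100101.
Byte 3: 0xAD = 10101101 (10xxxxxx ✓), payload 101101.
Concatenate: 0010100101101101 = 0x296D (16 bits → U+296D).

U+296D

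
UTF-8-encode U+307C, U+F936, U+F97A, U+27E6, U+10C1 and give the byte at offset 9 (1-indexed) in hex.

1-indexed offset 9 is 0-indexed offset 8.
U+307C → 3-byte form E3 81 BC at offsets 0–2.
U+F936 → 3-byte form EF A4 B6 at offsets 3–5.
U+F97A → 3-byte form EF A5 BA at offsets 6–8.
Offset 8 falls in char 3's range; it's byte 3 of EF A5 BA = 0xBA.

0xBA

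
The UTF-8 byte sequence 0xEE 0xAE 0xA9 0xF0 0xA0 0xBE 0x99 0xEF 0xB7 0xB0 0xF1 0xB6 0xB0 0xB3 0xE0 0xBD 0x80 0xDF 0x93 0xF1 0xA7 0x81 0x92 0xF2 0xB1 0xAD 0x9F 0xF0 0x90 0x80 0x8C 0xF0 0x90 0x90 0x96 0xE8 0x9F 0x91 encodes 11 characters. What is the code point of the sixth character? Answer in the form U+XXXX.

Offset 0: leading byte 0xEE = 11101110 → 3-byte char #1 = EE AE A9.
Offset 3: leading byte 0xF0 = 11110000 → 4-byte char #2 = F0 A0 BE 99.
Offset 7: leading byte 0xEF = 11101111 → 3-byte char #3 = EF B7 B0.
Offset 10: leading byte 0xF1 = 11110001 → 4-byte char #4 = F1 B6 B0 B3.
Offset 14: leading byte 0xE0 = 11100000 → 3-byte char #5 = E0 BD 80.
Offset 17: leading byte 0xDF = 11011111 → 2-byte char #6 = DF 93.
Leading byte 0xDF = 11011111 matches 110xxxxx → 2-byte sequence.
Byte 1: 0xDF = 11011111, payload 11111 (5 bits).
Byte 2: 0x93 = 10010011 (10xxxxxx ✓), payload 010011.
Concatenate: 11111010011 = 0x7D3 (11 bits → U+07D3).

U+07D3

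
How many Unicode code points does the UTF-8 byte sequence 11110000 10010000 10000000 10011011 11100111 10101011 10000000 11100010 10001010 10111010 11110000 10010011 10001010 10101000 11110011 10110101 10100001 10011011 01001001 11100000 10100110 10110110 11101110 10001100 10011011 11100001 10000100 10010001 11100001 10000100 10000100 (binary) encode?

10

Byte at offset 0: 0xF0 = 11110000 → 4-byte char (#1). Advance 4.
Byte at offset 4: 0xE7 = 11100111 → 3-byte char (#2). Advance 3.
Byte at offset 7: 0xE2 = 11100010 → 3-byte char (#3). Advance 3.
Byte at offset 10: 0xF0 = 11110000 → 4-byte char (#4). Advance 4.
Byte at offset 14: 0xF3 = 11110011 → 4-byte char (#5). Advance 4.
Byte at offset 18: 0x49 = 01001001 → 1-byte char (#6). Advance 1.
Byte at offset 19: 0xE0 = 11100000 → 3-byte char (#7). Advance 3.
Byte at offset 22: 0xEE = 11101110 → 3-byte char (#8). Advance 3.
Byte at offset 25: 0xE1 = 11100001 → 3-byte char (#9). Advance 3.
Byte at offset 28: 0xE1 = 11100001 → 3-byte char (#10). Advance 3.
Reached end at offset 31 after 10 code points.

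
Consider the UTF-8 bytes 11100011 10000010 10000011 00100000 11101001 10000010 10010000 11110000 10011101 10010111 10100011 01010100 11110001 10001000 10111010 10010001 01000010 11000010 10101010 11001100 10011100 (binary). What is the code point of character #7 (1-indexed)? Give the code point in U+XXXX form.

Offset 0: leading byte 0xE3 = 11100011 → 3-byte char #1 = E3 82 83.
Offset 3: leading byte 0x20 = 00100000 → 1-byte char #2 = 20.
Offset 4: leading byte 0xE9 = 11101001 → 3-byte char #3 = E9 82 90.
Offset 7: leading byte 0xF0 = 11110000 → 4-byte char #4 = F0 9D 97 A3.
Offset 11: leading byte 0x54 = 01010100 → 1-byte char #5 = 54.
Offset 12: leading byte 0xF1 = 11110001 → 4-byte char #6 = F1 88 BA 91.
Offset 16: leading byte 0x42 = 01000010 → 1-byte char #7 = 42.
Leading byte 0x42 = 01000010 matches 0xxxxxxx → 1-byte sequence.
Byte 1: 0x42 = 01000010, payload 1000010 (7 bits).
Concatenate: 1000010 = 0x42 (7 bits → U+0042).

U+0042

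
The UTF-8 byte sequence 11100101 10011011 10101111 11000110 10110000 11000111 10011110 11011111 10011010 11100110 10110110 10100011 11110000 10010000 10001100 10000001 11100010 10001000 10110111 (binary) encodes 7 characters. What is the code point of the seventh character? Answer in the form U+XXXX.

U+2237

Offset 0: leading byte 0xE5 = 11100101 → 3-byte char #1 = E5 9B AF.
Offset 3: leading byte 0xC6 = 11000110 → 2-byte char #2 = C6 B0.
Offset 5: leading byte 0xC7 = 11000111 → 2-byte char #3 = C7 9E.
Offset 7: leading byte 0xDF = 11011111 → 2-byte char #4 = DF 9A.
Offset 9: leading byte 0xE6 = 11100110 → 3-byte char #5 = E6 B6 A3.
Offset 12: leading byte 0xF0 = 11110000 → 4-byte char #6 = F0 90 8C 81.
Offset 16: leading byte 0xE2 = 11100010 → 3-byte char #7 = E2 88 B7.
Leading byte 0xE2 = 11100010 matches 1110xxxx → 3-byte sequence.
Byte 1: 0xE2 = 11100010, payload 0010 (4 bits).
Byte 2: 0x88 = 10001000 (10xxxxxx ✓), payload 001000.
Byte 3: 0xB7 = 10110111 (10xxxxxx ✓), payload 110111.
Concatenate: 0010001000110111 = 0x2237 (16 bits → U+2237).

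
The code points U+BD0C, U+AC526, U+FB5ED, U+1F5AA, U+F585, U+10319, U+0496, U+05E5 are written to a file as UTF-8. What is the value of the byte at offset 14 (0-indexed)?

0xAA

U+BD0C → 3-byte form EB B4 8C at offsets 0–2.
U+AC526 → 4-byte form F2 AC 94 A6 at offsets 3–6.
U+FB5ED → 4-byte form F3 BB 97 AD at offsets 7–10.
U+1F5AA → 4-byte form F0 9F 96 AA at offsets 11–14.
Offset 14 falls in char 4's range; it's byte 4 of F0 9F 96 AA = 0xAA.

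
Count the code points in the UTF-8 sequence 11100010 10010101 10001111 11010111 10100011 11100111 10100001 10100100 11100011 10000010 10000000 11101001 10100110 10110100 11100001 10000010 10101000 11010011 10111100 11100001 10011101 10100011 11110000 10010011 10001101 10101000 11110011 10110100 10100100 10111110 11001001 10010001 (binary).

11

Byte at offset 0: 0xE2 = 11100010 → 3-byte char (#1). Advance 3.
Byte at offset 3: 0xD7 = 11010111 → 2-byte char (#2). Advance 2.
Byte at offset 5: 0xE7 = 11100111 → 3-byte char (#3). Advance 3.
Byte at offset 8: 0xE3 = 11100011 → 3-byte char (#4). Advance 3.
Byte at offset 11: 0xE9 = 11101001 → 3-byte char (#5). Advance 3.
Byte at offset 14: 0xE1 = 11100001 → 3-byte char (#6). Advance 3.
Byte at offset 17: 0xD3 = 11010011 → 2-byte char (#7). Advance 2.
Byte at offset 19: 0xE1 = 11100001 → 3-byte char (#8). Advance 3.
Byte at offset 22: 0xF0 = 11110000 → 4-byte char (#9). Advance 4.
Byte at offset 26: 0xF3 = 11110011 → 4-byte char (#10). Advance 4.
Byte at offset 30: 0xC9 = 11001001 → 2-byte char (#11). Advance 2.
Reached end at offset 32 after 11 code points.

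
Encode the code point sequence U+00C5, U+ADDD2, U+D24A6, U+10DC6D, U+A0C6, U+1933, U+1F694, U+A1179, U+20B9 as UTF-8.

U+00C5: 2-byte form → C3 85.
U+ADDD2: 4-byte form → F2 AD B7 92.
U+D24A6: 4-byte form → F3 92 92 A6.
U+10DC6D: 4-byte form → F4 8D B1 AD.
U+A0C6: 3-byte form → EA 83 86.
U+1933: 3-byte form → E1 A4 B3.
U+1F694: 4-byte form → F0 9F 9A 94.
U+A1179: 4-byte form → F2 A1 85 B9.
U+20B9: 3-byte form → E2 82 B9.
Concatenated (31 bytes): C3 85 F2 AD B7 92 F3 92 92 A6 F4 8D B1 AD EA 83 86 E1 A4 B3 F0 9F 9A 94 F2 A1 85 B9 E2 82 B9.

C3 85 F2 AD B7 92 F3 92 92 A6 F4 8D B1 AD EA 83 86 E1 A4 B3 F0 9F 9A 94 F2 A1 85 B9 E2 82 B9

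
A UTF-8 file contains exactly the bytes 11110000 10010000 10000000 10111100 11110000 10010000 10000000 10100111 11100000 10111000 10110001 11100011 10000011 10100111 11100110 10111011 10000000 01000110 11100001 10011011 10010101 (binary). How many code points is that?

Byte at offset 0: 0xF0 = 11110000 → 4-byte char (#1). Advance 4.
Byte at offset 4: 0xF0 = 11110000 → 4-byte char (#2). Advance 4.
Byte at offset 8: 0xE0 = 11100000 → 3-byte char (#3). Advance 3.
Byte at offset 11: 0xE3 = 11100011 → 3-byte char (#4). Advance 3.
Byte at offset 14: 0xE6 = 11100110 → 3-byte char (#5). Advance 3.
Byte at offset 17: 0x46 = 01000110 → 1-byte char (#6). Advance 1.
Byte at offset 18: 0xE1 = 11100001 → 3-byte char (#7). Advance 3.
Reached end at offset 21 after 7 code points.

7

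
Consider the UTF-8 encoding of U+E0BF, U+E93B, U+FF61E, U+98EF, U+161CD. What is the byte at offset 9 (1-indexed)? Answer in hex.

0x98

1-indexed offset 9 is 0-indexed offset 8.
U+E0BF → 3-byte form EE 82 BF at offsets 0–2.
U+E93B → 3-byte form EE A4 BB at offsets 3–5.
U+FF61E → 4-byte form F3 BF 98 9E at offsets 6–9.
Offset 8 falls in char 3's range; it's byte 3 of F3 BF 98 9E = 0x98.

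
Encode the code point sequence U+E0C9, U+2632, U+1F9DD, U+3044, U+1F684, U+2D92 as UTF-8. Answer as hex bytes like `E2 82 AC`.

EE 83 89 E2 98 B2 F0 9F A7 9D E3 81 84 F0 9F 9A 84 E2 B6 92

U+E0C9: 3-byte form → EE 83 89.
U+2632: 3-byte form → E2 98 B2.
U+1F9DD: 4-byte form → F0 9F A7 9D.
U+3044: 3-byte form → E3 81 84.
U+1F684: 4-byte form → F0 9F 9A 84.
U+2D92: 3-byte form → E2 B6 92.
Concatenated (20 bytes): EE 83 89 E2 98 B2 F0 9F A7 9D E3 81 84 F0 9F 9A 84 E2 B6 92.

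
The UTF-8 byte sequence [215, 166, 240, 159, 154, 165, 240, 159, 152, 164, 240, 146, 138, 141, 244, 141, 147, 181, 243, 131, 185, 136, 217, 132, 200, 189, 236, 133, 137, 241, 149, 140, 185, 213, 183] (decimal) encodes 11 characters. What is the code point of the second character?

Offset 0: leading byte 0xD7 = 11010111 → 2-byte char #1 = D7 A6.
Offset 2: leading byte 0xF0 = 11110000 → 4-byte char #2 = F0 9F 9A A5.
Leading byte 0xF0 = 11110000 matches 11110xxx → 4-byte sequence.
Byte 1: 0xF0 = 11110000, payload 000 (3 bits).
Byte 2: 0x9F = 10011111 (10xxxxxx ✓), payload 011111.
Byte 3: 0x9A = 10011010 (10xxxxxx ✓), payload 011010.
Byte 4: 0xA5 = 10100101 (10xxxxxx ✓), payload 100101.
Concatenate: 000011111011010100101 = 0x1F6A5 (21 bits → U+1F6A5).

U+1F6A5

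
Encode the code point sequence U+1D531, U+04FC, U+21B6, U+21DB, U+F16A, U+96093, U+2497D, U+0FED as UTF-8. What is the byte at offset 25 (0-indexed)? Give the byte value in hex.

U+1D531 → 4-byte form F0 9D 94 B1 at offsets 0–3.
U+04FC → 2-byte form D3 BC at offsets 4–5.
U+21B6 → 3-byte form E2 86 B6 at offsets 6–8.
U+21DB → 3-byte form E2 87 9B at offsets 9–11.
U+F16A → 3-byte form EF 85 AA at offsets 12–14.
U+96093 → 4-byte form F2 96 82 93 at offsets 15–18.
U+2497D → 4-byte form F0 A4 A5 BD at offsets 19–22.
U+0FED → 3-byte form E0 BF AD at offsets 23–25.
Offset 25 falls in char 8's range; it's byte 3 of E0 BF AD = 0xAD.

0xAD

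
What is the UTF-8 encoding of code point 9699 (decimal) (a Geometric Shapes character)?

U+25E3 = 0x25E3 = 9699 decimal. In range U+0800–U+FFFF → 3-byte form: 1110xxxx 10xxxxxx 10xxxxxx.
Binary (16 bits): 0010010111100011.
Split 4+6+6: 0010 | 010111 | 100011.
Byte 1: 11100010 = 0xE2.
Byte 2: 10010111 = 0x97.
Byte 3: 10100011 = 0xA3.

E2 97 A3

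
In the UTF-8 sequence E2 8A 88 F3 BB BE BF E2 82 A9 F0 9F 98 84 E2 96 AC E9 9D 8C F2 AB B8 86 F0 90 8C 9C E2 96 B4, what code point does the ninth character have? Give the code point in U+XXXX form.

Offset 0: leading byte 0xE2 = 11100010 → 3-byte char #1 = E2 8A 88.
Offset 3: leading byte 0xF3 = 11110011 → 4-byte char #2 = F3 BB BE BF.
Offset 7: leading byte 0xE2 = 11100010 → 3-byte char #3 = E2 82 A9.
Offset 10: leading byte 0xF0 = 11110000 → 4-byte char #4 = F0 9F 98 84.
Offset 14: leading byte 0xE2 = 11100010 → 3-byte char #5 = E2 96 AC.
Offset 17: leading byte 0xE9 = 11101001 → 3-byte char #6 = E9 9D 8C.
Offset 20: leading byte 0xF2 = 11110010 → 4-byte char #7 = F2 AB B8 86.
Offset 24: leading byte 0xF0 = 11110000 → 4-byte char #8 = F0 90 8C 9C.
Offset 28: leading byte 0xE2 = 11100010 → 3-byte char #9 = E2 96 B4.
Leading byte 0xE2 = 11100010 matches 1110xxxx → 3-byte sequence.
Byte 1: 0xE2 = 11100010, payload 0010 (4 bits).
Byte 2: 0x96 = 10010110 (10xxxxxx ✓), payload 010110.
Byte 3: 0xB4 = 10110100 (10xxxxxx ✓), payload 110100.
Concatenate: 0010010110110100 = 0x25B4 (16 bits → U+25B4).

U+25B4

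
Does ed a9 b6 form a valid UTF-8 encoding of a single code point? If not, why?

Structurally a 3-byte sequence; payload = 0xDA76.
But 0xDA76 is in U+D800–U+DFFF, the surrogate range. Surrogates are not Unicode scalar values and are forbidden in UTF-8.

invalid (encodes a surrogate (U+D800–U+DFFF))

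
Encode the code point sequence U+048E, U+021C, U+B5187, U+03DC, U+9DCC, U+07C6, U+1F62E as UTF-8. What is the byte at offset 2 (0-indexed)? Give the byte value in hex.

0xC8

U+048E → 2-byte form D2 8E at offsets 0–1.
U+021C → 2-byte form C8 9C at offsets 2–3.
Offset 2 falls in char 2's range; it's byte 1 of C8 9C = 0xC8.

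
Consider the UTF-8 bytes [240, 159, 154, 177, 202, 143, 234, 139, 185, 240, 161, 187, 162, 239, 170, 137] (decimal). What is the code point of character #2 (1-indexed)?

U+028F

Offset 0: leading byte 0xF0 = 11110000 → 4-byte char #1 = F0 9F 9A B1.
Offset 4: leading byte 0xCA = 11001010 → 2-byte char #2 = CA 8F.
Leading byte 0xCA = 11001010 matches 110xxxxx → 2-byte sequence.
Byte 1: 0xCA = 11001010, payload 01010 (5 bits).
Byte 2: 0x8F = 10001111 (10xxxxxx ✓), payload 001111.
Concatenate: 01010001111 = 0x28F (11 bits → U+028F).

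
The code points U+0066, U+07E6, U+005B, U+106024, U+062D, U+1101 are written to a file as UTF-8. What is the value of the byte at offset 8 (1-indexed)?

1-indexed offset 8 is 0-indexed offset 7.
U+0066 → 1-byte form 66 at offsets 0–0.
U+07E6 → 2-byte form DF A6 at offsets 1–2.
U+005B → 1-byte form 5B at offsets 3–3.
U+106024 → 4-byte form F4 86 80 A4 at offsets 4–7.
Offset 7 falls in char 4's range; it's byte 4 of F4 86 80 A4 = 0xA4.

0xA4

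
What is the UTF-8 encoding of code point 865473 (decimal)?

U+D34C1 = 0xD34C1 = 865473 decimal. In range U+10000–U+10FFFF → 4-byte form: 11110xxx 10xxxxxx 10xxxxxx 10xxxxxx.
Binary (21 bits): 011010011010011000001.
Split 3+6+6+6: 011 | 010011 | 010011 | 000001.
Byte 1: 11110011 = 0xF3.
Byte 2: 10010011 = 0x93.
Byte 3: 10010011 = 0x93.
Byte 4: 10000001 = 0x81.

F3 93 93 81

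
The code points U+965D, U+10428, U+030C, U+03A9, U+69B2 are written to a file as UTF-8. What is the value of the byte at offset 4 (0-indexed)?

0x90

U+965D → 3-byte form E9 99 9D at offsets 0–2.
U+10428 → 4-byte form F0 90 90 A8 at offsets 3–6.
Offset 4 falls in char 2's range; it's byte 2 of F0 90 90 A8 = 0x90.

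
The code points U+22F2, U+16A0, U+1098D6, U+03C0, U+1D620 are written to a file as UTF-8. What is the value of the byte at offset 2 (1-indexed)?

0x8B

1-indexed offset 2 is 0-indexed offset 1.
U+22F2 → 3-byte form E2 8B B2 at offsets 0–2.
Offset 1 falls in char 1's range; it's byte 2 of E2 8B B2 = 0x8B.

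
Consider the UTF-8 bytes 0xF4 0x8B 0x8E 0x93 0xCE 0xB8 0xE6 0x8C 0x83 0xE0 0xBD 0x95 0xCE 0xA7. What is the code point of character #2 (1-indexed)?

Offset 0: leading byte 0xF4 = 11110100 → 4-byte char #1 = F4 8B 8E 93.
Offset 4: leading byte 0xCE = 11001110 → 2-byte char #2 = CE B8.
Leading byte 0xCE = 11001110 matches 110xxxxx → 2-byte sequence.
Byte 1: 0xCE = 11001110, payload 01110 (5 bits).
Byte 2: 0xB8 = 10111000 (10xxxxxx ✓), payload 111000.
Concatenate: 01110111000 = 0x3B8 (11 bits → U+03B8).

U+03B8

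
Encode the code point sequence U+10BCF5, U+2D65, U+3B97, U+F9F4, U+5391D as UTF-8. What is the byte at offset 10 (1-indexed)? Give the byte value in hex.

1-indexed offset 10 is 0-indexed offset 9.
U+10BCF5 → 4-byte form F4 8B B3 B5 at offsets 0–3.
U+2D65 → 3-byte form E2 B5 A5 at offsets 4–6.
U+3B97 → 3-byte form E3 AE 97 at offsets 7–9.
Offset 9 falls in char 3's range; it's byte 3 of E3 AE 97 = 0x97.

0x97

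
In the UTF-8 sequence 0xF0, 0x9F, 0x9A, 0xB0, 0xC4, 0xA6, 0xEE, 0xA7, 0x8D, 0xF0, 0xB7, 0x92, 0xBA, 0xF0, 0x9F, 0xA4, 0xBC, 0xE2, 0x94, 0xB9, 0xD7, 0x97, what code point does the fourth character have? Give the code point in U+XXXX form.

U+374BA

Offset 0: leading byte 0xF0 = 11110000 → 4-byte char #1 = F0 9F 9A B0.
Offset 4: leading byte 0xC4 = 11000100 → 2-byte char #2 = C4 A6.
Offset 6: leading byte 0xEE = 11101110 → 3-byte char #3 = EE A7 8D.
Offset 9: leading byte 0xF0 = 11110000 → 4-byte char #4 = F0 B7 92 BA.
Leading byte 0xF0 = 11110000 matches 11110xxx → 4-byte sequence.
Byte 1: 0xF0 = 11110000, payload 000 (3 bits).
Byte 2: 0xB7 = 10110111 (10xxxxxx ✓), payload 110111.
Byte 3: 0x92 = 10010010 (10xxxxxx ✓), payload 010010.
Byte 4: 0xBA = 10111010 (10xxxxxx ✓), payload 111010.
Concatenate: 000110111010010111010 = 0x374BA (21 bits → U+374BA).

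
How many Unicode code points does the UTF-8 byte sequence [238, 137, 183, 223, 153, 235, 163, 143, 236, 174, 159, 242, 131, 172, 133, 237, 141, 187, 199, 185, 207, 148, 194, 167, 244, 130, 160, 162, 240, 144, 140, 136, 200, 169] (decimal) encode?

Byte at offset 0: 0xEE = 11101110 → 3-byte char (#1). Advance 3.
Byte at offset 3: 0xDF = 11011111 → 2-byte char (#2). Advance 2.
Byte at offset 5: 0xEB = 11101011 → 3-byte char (#3). Advance 3.
Byte at offset 8: 0xEC = 11101100 → 3-byte char (#4). Advance 3.
Byte at offset 11: 0xF2 = 11110010 → 4-byte char (#5). Advance 4.
Byte at offset 15: 0xED = 11101101 → 3-byte char (#6). Advance 3.
Byte at offset 18: 0xC7 = 11000111 → 2-byte char (#7). Advance 2.
Byte at offset 20: 0xCF = 11001111 → 2-byte char (#8). Advance 2.
Byte at offset 22: 0xC2 = 11000010 → 2-byte char (#9). Advance 2.
Byte at offset 24: 0xF4 = 11110100 → 4-byte char (#10). Advance 4.
Byte at offset 28: 0xF0 = 11110000 → 4-byte char (#11). Advance 4.
Byte at offset 32: 0xC8 = 11001000 → 2-byte char (#12). Advance 2.
Reached end at offset 34 after 12 code points.

12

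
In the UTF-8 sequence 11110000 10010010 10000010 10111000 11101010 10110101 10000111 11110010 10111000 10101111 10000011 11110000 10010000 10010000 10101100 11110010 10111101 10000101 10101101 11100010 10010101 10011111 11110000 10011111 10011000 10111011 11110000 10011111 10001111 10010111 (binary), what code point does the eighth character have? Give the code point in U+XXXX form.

Offset 0: leading byte 0xF0 = 11110000 → 4-byte char #1 = F0 92 82 B8.
Offset 4: leading byte 0xEA = 11101010 → 3-byte char #2 = EA B5 87.
Offset 7: leading byte 0xF2 = 11110010 → 4-byte char #3 = F2 B8 AF 83.
Offset 11: leading byte 0xF0 = 11110000 → 4-byte char #4 = F0 90 90 AC.
Offset 15: leading byte 0xF2 = 11110010 → 4-byte char #5 = F2 BD 85 AD.
Offset 19: leading byte 0xE2 = 11100010 → 3-byte char #6 = E2 95 9F.
Offset 22: leading byte 0xF0 = 11110000 → 4-byte char #7 = F0 9F 98 BB.
Offset 26: leading byte 0xF0 = 11110000 → 4-byte char #8 = F0 9F 8F 97.
Leading byte 0xF0 = 11110000 matches 11110xxx → 4-byte sequence.
Byte 1: 0xF0 = 11110000, payload 000 (3 bits).
Byte 2: 0x9F = 10011111 (10xxxxxx ✓), payload 011111.
Byte 3: 0x8F = 10001111 (10xxxxxx ✓), payload 001111.
Byte 4: 0x97 = 10010111 (10xxxxxx ✓), payload 010111.
Concatenate: 000011111001111010111 = 0x1F3D7 (21 bits → U+1F3D7).

U+1F3D7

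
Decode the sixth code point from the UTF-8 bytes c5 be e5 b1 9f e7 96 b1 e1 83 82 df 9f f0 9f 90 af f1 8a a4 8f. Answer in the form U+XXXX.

Offset 0: leading byte 0xC5 = 11000101 → 2-byte char #1 = C5 BE.
Offset 2: leading byte 0xE5 = 11100101 → 3-byte char #2 = E5 B1 9F.
Offset 5: leading byte 0xE7 = 11100111 → 3-byte char #3 = E7 96 B1.
Offset 8: leading byte 0xE1 = 11100001 → 3-byte char #4 = E1 83 82.
Offset 11: leading byte 0xDF = 11011111 → 2-byte char #5 = DF 9F.
Offset 13: leading byte 0xF0 = 11110000 → 4-byte char #6 = F0 9F 90 AF.
Leading byte 0xF0 = 11110000 matches 11110xxx → 4-byte sequence.
Byte 1: 0xF0 = 11110000, payload 000 (3 bits).
Byte 2: 0x9F = 10011111 (10xxxxxx ✓), payload 011111.
Byte 3: 0x90 = 10010000 (10xxxxxx ✓), payload 010000.
Byte 4: 0xAF = 10101111 (10xxxxxx ✓), payload 101111.
Concatenate: 000011111010000101111 = 0x1F42F (21 bits → U+1F42F).

U+1F42F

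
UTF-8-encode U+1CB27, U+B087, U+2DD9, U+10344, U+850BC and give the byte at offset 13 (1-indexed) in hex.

1-indexed offset 13 is 0-indexed offset 12.
U+1CB27 → 4-byte form F0 9C AC A7 at offsets 0–3.
U+B087 → 3-byte form EB 82 87 at offsets 4–6.
U+2DD9 → 3-byte form E2 B7 99 at offsets 7–9.
U+10344 → 4-byte form F0 90 8D 84 at offsets 10–13.
Offset 12 falls in char 4's range; it's byte 3 of F0 90 8D 84 = 0x8D.

0x8D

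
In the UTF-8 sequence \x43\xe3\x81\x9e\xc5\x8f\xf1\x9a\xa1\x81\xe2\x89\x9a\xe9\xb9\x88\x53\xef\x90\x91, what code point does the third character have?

U+014F

Offset 0: leading byte 0x43 = 01000011 → 1-byte char #1 = 43.
Offset 1: leading byte 0xE3 = 11100011 → 3-byte char #2 = E3 81 9E.
Offset 4: leading byte 0xC5 = 11000101 → 2-byte char #3 = C5 8F.
Leading byte 0xC5 = 11000101 matches 110xxxxx → 2-byte sequence.
Byte 1: 0xC5 = 11000101, payload 00101 (5 bits).
Byte 2: 0x8F = 10001111 (10xxxxxx ✓), payload 001111.
Concatenate: 00101001111 = 0x14F (11 bits → U+014F).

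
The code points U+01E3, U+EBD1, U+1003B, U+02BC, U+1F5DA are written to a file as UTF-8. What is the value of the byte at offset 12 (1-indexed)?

1-indexed offset 12 is 0-indexed offset 11.
U+01E3 → 2-byte form C7 A3 at offsets 0–1.
U+EBD1 → 3-byte form EE AF 91 at offsets 2–4.
U+1003B → 4-byte form F0 90 80 BB at offsets 5–8.
U+02BC → 2-byte form CA BC at offsets 9–10.
U+1F5DA → 4-byte form F0 9F 97 9A at offsets 11–14.
Offset 11 falls in char 5's range; it's byte 1 of F0 9F 97 9A = 0xF0.

0xF0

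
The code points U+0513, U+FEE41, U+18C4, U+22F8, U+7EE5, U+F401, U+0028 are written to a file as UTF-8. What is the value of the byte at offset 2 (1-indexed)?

1-indexed offset 2 is 0-indexed offset 1.
U+0513 → 2-byte form D4 93 at offsets 0–1.
Offset 1 falls in char 1's range; it's byte 2 of D4 93 = 0x93.

0x93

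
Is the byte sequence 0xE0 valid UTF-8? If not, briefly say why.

invalid (sequence truncated)

Leading byte 0xE0 = 11100000 → 3-byte form, but only 1 byte is present.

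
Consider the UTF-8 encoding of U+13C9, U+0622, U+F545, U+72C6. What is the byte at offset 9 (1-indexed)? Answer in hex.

0xE7

1-indexed offset 9 is 0-indexed offset 8.
U+13C9 → 3-byte form E1 8F 89 at offsets 0–2.
U+0622 → 2-byte form D8 A2 at offsets 3–4.
U+F545 → 3-byte form EF 95 85 at offsets 5–7.
U+72C6 → 3-byte form E7 8B 86 at offsets 8–10.
Offset 8 falls in char 4's range; it's byte 1 of E7 8B 86 = 0xE7.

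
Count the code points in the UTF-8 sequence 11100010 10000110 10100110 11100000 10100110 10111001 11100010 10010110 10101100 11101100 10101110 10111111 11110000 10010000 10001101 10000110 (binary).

5

Byte at offset 0: 0xE2 = 11100010 → 3-byte char (#1). Advance 3.
Byte at offset 3: 0xE0 = 11100000 → 3-byte char (#2). Advance 3.
Byte at offset 6: 0xE2 = 11100010 → 3-byte char (#3). Advance 3.
Byte at offset 9: 0xEC = 11101100 → 3-byte char (#4). Advance 3.
Byte at offset 12: 0xF0 = 11110000 → 4-byte char (#5). Advance 4.
Reached end at offset 16 after 5 code points.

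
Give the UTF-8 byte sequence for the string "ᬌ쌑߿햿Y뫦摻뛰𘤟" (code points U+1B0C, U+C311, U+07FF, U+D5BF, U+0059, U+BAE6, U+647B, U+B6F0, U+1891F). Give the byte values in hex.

E1 AC 8C EC 8C 91 DF BF ED 96 BF 59 EB AB A6 E6 91 BB EB 9B B0 F0 98 A4 9F

U+1B0C: 3-byte form → E1 AC 8C.
U+C311: 3-byte form → EC 8C 91.
U+07FF: 2-byte form → DF BF.
U+D5BF: 3-byte form → ED 96 BF.
U+0059: 1-byte form → 59.
U+BAE6: 3-byte form → EB AB A6.
U+647B: 3-byte form → E6 91 BB.
U+B6F0: 3-byte form → EB 9B B0.
U+1891F: 4-byte form → F0 98 A4 9F.
Concatenated (25 bytes): E1 AC 8C EC 8C 91 DF BF ED 96 BF 59 EB AB A6 E6 91 BB EB 9B B0 F0 98 A4 9F.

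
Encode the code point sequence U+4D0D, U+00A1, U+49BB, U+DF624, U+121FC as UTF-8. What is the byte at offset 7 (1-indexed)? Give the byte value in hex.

1-indexed offset 7 is 0-indexed offset 6.
U+4D0D → 3-byte form E4 B4 8D at offsets 0–2.
U+00A1 → 2-byte form C2 A1 at offsets 3–4.
U+49BB → 3-byte form E4 A6 BB at offsets 5–7.
Offset 6 falls in char 3's range; it's byte 2 of E4 A6 BB = 0xA6.

0xA6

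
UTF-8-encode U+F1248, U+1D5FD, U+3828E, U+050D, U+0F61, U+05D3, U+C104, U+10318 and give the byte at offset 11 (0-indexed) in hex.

U+F1248 → 4-byte form F3 B1 89 88 at offsets 0–3.
U+1D5FD → 4-byte form F0 9D 97 BD at offsets 4–7.
U+3828E → 4-byte form F0 B8 8A 8E at offsets 8–11.
Offset 11 falls in char 3's range; it's byte 4 of F0 B8 8A 8E = 0x8E.

0x8E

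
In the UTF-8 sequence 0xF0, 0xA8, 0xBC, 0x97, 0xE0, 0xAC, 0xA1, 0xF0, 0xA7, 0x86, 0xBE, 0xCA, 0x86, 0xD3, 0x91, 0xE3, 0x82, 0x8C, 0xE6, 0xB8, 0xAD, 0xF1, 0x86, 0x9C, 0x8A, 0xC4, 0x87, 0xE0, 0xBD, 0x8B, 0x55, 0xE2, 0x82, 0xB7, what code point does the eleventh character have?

Offset 0: leading byte 0xF0 = 11110000 → 4-byte char #1 = F0 A8 BC 97.
Offset 4: leading byte 0xE0 = 11100000 → 3-byte char #2 = E0 AC A1.
Offset 7: leading byte 0xF0 = 11110000 → 4-byte char #3 = F0 A7 86 BE.
Offset 11: leading byte 0xCA = 11001010 → 2-byte char #4 = CA 86.
Offset 13: leading byte 0xD3 = 11010011 → 2-byte char #5 = D3 91.
Offset 15: leading byte 0xE3 = 11100011 → 3-byte char #6 = E3 82 8C.
Offset 18: leading byte 0xE6 = 11100110 → 3-byte char #7 = E6 B8 AD.
Offset 21: leading byte 0xF1 = 11110001 → 4-byte char #8 = F1 86 9C 8A.
Offset 25: leading byte 0xC4 = 11000100 → 2-byte char #9 = C4 87.
Offset 27: leading byte 0xE0 = 11100000 → 3-byte char #10 = E0 BD 8B.
Offset 30: leading byte 0x55 = 01010101 → 1-byte char #11 = 55.
Leading byte 0x55 = 01010101 matches 0xxxxxxx → 1-byte sequence.
Byte 1: 0x55 = 01010101, payload 1010101 (7 bits).
Concatenate: 1010101 = 0x55 (7 bits → U+0055).

U+0055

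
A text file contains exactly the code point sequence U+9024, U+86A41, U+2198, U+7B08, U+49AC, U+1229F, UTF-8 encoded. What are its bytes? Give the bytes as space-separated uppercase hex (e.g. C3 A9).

E9 80 A4 F2 86 A9 81 E2 86 98 E7 AC 88 E4 A6 AC F0 92 8A 9F

U+9024: 3-byte form → E9 80 A4.
U+86A41: 4-byte form → F2 86 A9 81.
U+2198: 3-byte form → E2 86 98.
U+7B08: 3-byte form → E7 AC 88.
U+49AC: 3-byte form → E4 A6 AC.
U+1229F: 4-byte form → F0 92 8A 9F.
Concatenated (20 bytes): E9 80 A4 F2 86 A9 81 E2 86 98 E7 AC 88 E4 A6 AC F0 92 8A 9F.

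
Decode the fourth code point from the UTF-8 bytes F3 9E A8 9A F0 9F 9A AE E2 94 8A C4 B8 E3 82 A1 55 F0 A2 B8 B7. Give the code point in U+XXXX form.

U+0138

Offset 0: leading byte 0xF3 = 11110011 → 4-byte char #1 = F3 9E A8 9A.
Offset 4: leading byte 0xF0 = 11110000 → 4-byte char #2 = F0 9F 9A AE.
Offset 8: leading byte 0xE2 = 11100010 → 3-byte char #3 = E2 94 8A.
Offset 11: leading byte 0xC4 = 11000100 → 2-byte char #4 = C4 B8.
Leading byte 0xC4 = 11000100 matches 110xxxxx → 2-byte sequence.
Byte 1: 0xC4 = 11000100, payload 00100 (5 bits).
Byte 2: 0xB8 = 10111000 (10xxxxxx ✓), payload 111000.
Concatenate: 00100111000 = 0x138 (11 bits → U+0138).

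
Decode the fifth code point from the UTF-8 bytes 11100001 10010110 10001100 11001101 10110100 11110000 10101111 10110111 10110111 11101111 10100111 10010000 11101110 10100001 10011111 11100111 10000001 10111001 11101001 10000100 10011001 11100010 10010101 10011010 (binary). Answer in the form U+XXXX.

Offset 0: leading byte 0xE1 = 11100001 → 3-byte char #1 = E1 96 8C.
Offset 3: leading byte 0xCD = 11001101 → 2-byte char #2 = CD B4.
Offset 5: leading byte 0xF0 = 11110000 → 4-byte char #3 = F0 AF B7 B7.
Offset 9: leading byte 0xEF = 11101111 → 3-byte char #4 = EF A7 90.
Offset 12: leading byte 0xEE = 11101110 → 3-byte char #5 = EE A1 9F.
Leading byte 0xEE = 11101110 matches 1110xxxx → 3-byte sequence.
Byte 1: 0xEE = 11101110, payload 1110 (4 bits).
Byte 2: 0xA1 = 10100001 (10xxxxxx ✓), payload 100001.
Byte 3: 0x9F = 10011111 (10xxxxxx ✓), payload 011111.
Concatenate: 1110100001011111 = 0xE85F (16 bits → U+E85F).

U+E85F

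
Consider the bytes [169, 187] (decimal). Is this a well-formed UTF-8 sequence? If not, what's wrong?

Byte 0xA9 = 10101001 has the form 10xxxxxx — a continuation byte — but there is no preceding leading byte.

invalid (continuation byte with no leading byte)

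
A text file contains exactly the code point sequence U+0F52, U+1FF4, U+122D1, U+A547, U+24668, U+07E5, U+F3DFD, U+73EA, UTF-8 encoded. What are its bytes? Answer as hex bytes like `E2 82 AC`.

E0 BD 92 E1 BF B4 F0 92 8B 91 EA 95 87 F0 A4 99 A8 DF A5 F3 B3 B7 BD E7 8F AA

U+0F52: 3-byte form → E0 BD 92.
U+1FF4: 3-byte form → E1 BF B4.
U+122D1: 4-byte form → F0 92 8B 91.
U+A547: 3-byte form → EA 95 87.
U+24668: 4-byte form → F0 A4 99 A8.
U+07E5: 2-byte form → DF A5.
U+F3DFD: 4-byte form → F3 B3 B7 BD.
U+73EA: 3-byte form → E7 8F AA.
Concatenated (26 bytes): E0 BD 92 E1 BF B4 F0 92 8B 91 EA 95 87 F0 A4 99 A8 DF A5 F3 B3 B7 BD E7 8F AA.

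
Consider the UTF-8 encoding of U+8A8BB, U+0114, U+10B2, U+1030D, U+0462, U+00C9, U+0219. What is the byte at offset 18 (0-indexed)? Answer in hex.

U+8A8BB → 4-byte form F2 8A A2 BB at offsets 0–3.
U+0114 → 2-byte form C4 94 at offsets 4–5.
U+10B2 → 3-byte form E1 82 B2 at offsets 6–8.
U+1030D → 4-byte form F0 90 8C 8D at offsets 9–12.
U+0462 → 2-byte form D1 A2 at offsets 13–14.
U+00C9 → 2-byte form C3 89 at offsets 15–16.
U+0219 → 2-byte form C8 99 at offsets 17–18.
Offset 18 falls in char 7's range; it's byte 2 of C8 99 = 0x99.

0x99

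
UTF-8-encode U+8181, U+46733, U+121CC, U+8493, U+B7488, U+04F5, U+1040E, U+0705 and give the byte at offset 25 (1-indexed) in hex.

0xDC

1-indexed offset 25 is 0-indexed offset 24.
U+8181 → 3-byte form E8 86 81 at offsets 0–2.
U+46733 → 4-byte form F1 86 9C B3 at offsets 3–6.
U+121CC → 4-byte form F0 92 87 8C at offsets 7–10.
U+8493 → 3-byte form E8 92 93 at offsets 11–13.
U+B7488 → 4-byte form F2 B7 92 88 at offsets 14–17.
U+04F5 → 2-byte form D3 B5 at offsets 18–19.
U+1040E → 4-byte form F0 90 90 8E at offsets 20–23.
U+0705 → 2-byte form DC 85 at offsets 24–25.
Offset 24 falls in char 8's range; it's byte 1 of DC 85 = 0xDC.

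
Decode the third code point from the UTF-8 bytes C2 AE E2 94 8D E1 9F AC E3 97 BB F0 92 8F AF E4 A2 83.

U+17EC

Offset 0: leading byte 0xC2 = 11000010 → 2-byte char #1 = C2 AE.
Offset 2: leading byte 0xE2 = 11100010 → 3-byte char #2 = E2 94 8D.
Offset 5: leading byte 0xE1 = 11100001 → 3-byte char #3 = E1 9F AC.
Leading byte 0xE1 = 11100001 matches 1110xxxx → 3-byte sequence.
Byte 1: 0xE1 = 11100001, payload 0001 (4 bits).
Byte 2: 0x9F = 10011111 (10xxxxxx ✓), payload 011111.
Byte 3: 0xAC = 10101100 (10xxxxxx ✓), payload 101100.
Concatenate: 0001011111101100 = 0x17EC (16 bits → U+17EC).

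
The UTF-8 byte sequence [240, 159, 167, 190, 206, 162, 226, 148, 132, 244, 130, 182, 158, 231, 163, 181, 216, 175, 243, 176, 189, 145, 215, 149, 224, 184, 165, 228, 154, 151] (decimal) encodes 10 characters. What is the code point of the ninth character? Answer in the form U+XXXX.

U+0E25

Offset 0: leading byte 0xF0 = 11110000 → 4-byte char #1 = F0 9F A7 BE.
Offset 4: leading byte 0xCE = 11001110 → 2-byte char #2 = CE A2.
Offset 6: leading byte 0xE2 = 11100010 → 3-byte char #3 = E2 94 84.
Offset 9: leading byte 0xF4 = 11110100 → 4-byte char #4 = F4 82 B6 9E.
Offset 13: leading byte 0xE7 = 11100111 → 3-byte char #5 = E7 A3 B5.
Offset 16: leading byte 0xD8 = 11011000 → 2-byte char #6 = D8 AF.
Offset 18: leading byte 0xF3 = 11110011 → 4-byte char #7 = F3 B0 BD 91.
Offset 22: leading byte 0xD7 = 11010111 → 2-byte char #8 = D7 95.
Offset 24: leading byte 0xE0 = 11100000 → 3-byte char #9 = E0 B8 A5.
Leading byte 0xE0 = 11100000 matches 1110xxxx → 3-byte sequence.
Byte 1: 0xE0 = 11100000, payload 0000 (4 bits).
Byte 2: 0xB8 = 10111000 (10xxxxxx ✓), payload 111000.
Byte 3: 0xA5 = 10100101 (10xxxxxx ✓), payload 100101.
Concatenate: 0000111000100101 = 0xE25 (16 bits → U+0E25).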